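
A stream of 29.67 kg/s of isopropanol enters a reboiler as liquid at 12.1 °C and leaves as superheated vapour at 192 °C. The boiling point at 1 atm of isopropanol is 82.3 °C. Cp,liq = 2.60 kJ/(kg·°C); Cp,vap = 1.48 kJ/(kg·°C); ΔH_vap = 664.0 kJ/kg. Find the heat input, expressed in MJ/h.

liquid 12.1→82.3 °C: 182.52 kJ/kg
vaporisation at 82.3 °C: 664 kJ/kg
vapour 82.3→192 °C: 162.36 kJ/kg
Δh = 182.52 + 664 + 162.36 = 1008.9 kJ/kg
Q = ṁ·Δh = 29.67 kg/s × 1008.9 kJ/kg = 29933 kJ/s
|Q| = 29933 kW = 107760 MJ/h

Q = 108000 MJ/h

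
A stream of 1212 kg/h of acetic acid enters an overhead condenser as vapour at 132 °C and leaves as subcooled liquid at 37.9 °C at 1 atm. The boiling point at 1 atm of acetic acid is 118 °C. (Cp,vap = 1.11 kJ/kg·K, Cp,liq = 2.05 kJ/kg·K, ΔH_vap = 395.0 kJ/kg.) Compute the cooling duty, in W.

Q_c = 193000 W

vapour 132→118 °C: -15.54 kJ/kg
condensation at 118 °C: -395 kJ/kg
liquid 118→37.9 °C: -164.2 kJ/kg
Δh = -15.54 + -395 + -164.2 = -574.75 kJ/kg
Q = ṁ·Δh = 1212 kg/h × -574.75 kJ/kg = -696590 kJ/h
|Q| = 193.5 kW = 193500 W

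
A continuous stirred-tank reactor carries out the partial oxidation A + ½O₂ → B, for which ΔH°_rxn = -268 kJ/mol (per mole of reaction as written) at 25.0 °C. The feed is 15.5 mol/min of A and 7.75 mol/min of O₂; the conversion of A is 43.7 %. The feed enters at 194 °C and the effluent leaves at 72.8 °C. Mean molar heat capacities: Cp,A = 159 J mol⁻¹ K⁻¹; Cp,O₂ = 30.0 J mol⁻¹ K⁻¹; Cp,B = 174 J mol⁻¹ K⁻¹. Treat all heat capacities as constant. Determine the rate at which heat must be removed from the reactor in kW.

Extent of reaction ξ = 0.437 × 15.5 = 6.7735 mol/min
Reaction term: ξ·ΔH°_rxn = 6.7735 × -268 = -1815.3 kJ/min
Sensible, feed 194→25 °C: -455.79 kJ/min
Outlet flows (mol/min): A 8.7265, O₂ 4.3632, B 6.7735
Sensible, products 25→72.8 °C: 128.92 kJ/min
Q = ΔH = -2142.2 kJ/min = -35.703 kW
Heat removed = 35.703 kW

Q_out = 35.7 kW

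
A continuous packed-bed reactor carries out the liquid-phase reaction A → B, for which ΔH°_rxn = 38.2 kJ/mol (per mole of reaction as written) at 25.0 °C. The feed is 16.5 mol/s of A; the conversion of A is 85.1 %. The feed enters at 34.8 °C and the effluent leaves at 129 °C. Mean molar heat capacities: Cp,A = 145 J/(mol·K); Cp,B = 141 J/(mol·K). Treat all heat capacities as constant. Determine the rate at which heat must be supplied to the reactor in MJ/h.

Extent of reaction ξ = 0.851 × 16.5 = 14.041 mol/s
Reaction term: ξ·ΔH°_rxn = 14.041 × 38.2 = 536.39 kJ/s
Sensible, feed 34.8→25 °C: -23.446 kJ/s
Outlet flows (mol/s): A 2.4585, B 14.041
Sensible, products 25→129 °C: 242.98 kJ/s
Q = ΔH = 755.92 kJ/s = 755.92 kW
Heat supplied = 2721.3 MJ/h

Q_in = 2720 MJ/h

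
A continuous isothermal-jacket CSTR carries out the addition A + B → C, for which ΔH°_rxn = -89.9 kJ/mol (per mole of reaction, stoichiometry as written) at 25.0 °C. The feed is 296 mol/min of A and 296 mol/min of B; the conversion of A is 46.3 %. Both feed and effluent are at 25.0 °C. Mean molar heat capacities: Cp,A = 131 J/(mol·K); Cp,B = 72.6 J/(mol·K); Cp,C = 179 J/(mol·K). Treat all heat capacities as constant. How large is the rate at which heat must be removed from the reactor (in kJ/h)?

Extent of reaction ξ = 0.463 × 296 = 137.05 mol/min
Reaction term: ξ·ΔH°_rxn = 137.05 × -89.9 = -12321 kJ/min
Q = ΔH = -12321 kJ/min = -205.34 kW
Heat removed = 739240 kJ/h

Q_out = 739000 kJ/h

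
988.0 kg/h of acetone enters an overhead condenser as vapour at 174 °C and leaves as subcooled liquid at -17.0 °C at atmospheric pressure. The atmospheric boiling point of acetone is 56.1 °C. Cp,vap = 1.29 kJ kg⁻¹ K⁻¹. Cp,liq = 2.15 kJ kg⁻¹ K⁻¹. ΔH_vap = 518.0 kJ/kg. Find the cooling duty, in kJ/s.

vapour 174→56.1 °C: -152.09 kJ/kg
condensation at 56.1 °C: -518 kJ/kg
liquid 56.1→-17.0 °C: -157.16 kJ/kg
Δh = -152.09 + -518 + -157.16 = -827.26 kJ/kg
Q = ṁ·Δh = 988.0 kg/h × -827.26 kJ/kg = -817330 kJ/h
|Q| = 227.04 kW

Q_c = 227 kJ/s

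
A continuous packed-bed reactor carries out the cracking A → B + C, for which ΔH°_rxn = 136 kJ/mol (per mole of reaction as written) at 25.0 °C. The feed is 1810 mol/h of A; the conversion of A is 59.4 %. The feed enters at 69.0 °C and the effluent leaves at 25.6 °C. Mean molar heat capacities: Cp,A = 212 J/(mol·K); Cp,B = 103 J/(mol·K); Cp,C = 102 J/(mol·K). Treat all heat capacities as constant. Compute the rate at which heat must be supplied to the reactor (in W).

Extent of reaction ξ = 0.594 × 1810 = 1075.1 mol/h
Reaction term: ξ·ΔH°_rxn = 1075.1 × 136 = 146220 kJ/h
Sensible, feed 69.0→25 °C: -16884 kJ/h
Outlet flows (mol/h): A 734.86, B 1075.1, C 1075.1
Sensible, products 25→25.6 °C: 225.72 kJ/h
Q = ΔH = 129560 kJ/h = 35.989 kW
Heat supplied = 35989 W

Q_in = 36000 W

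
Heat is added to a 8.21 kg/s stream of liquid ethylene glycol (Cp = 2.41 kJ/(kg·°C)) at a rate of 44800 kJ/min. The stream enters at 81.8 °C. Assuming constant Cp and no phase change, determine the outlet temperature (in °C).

T_out = 120 °C

Q = 44800 kJ/min = 746.67 kJ/s
ΔT = Q/(ṁ·Cp) = 746.67/(8.21×2.41) = 37.737 K
T_out = 81.8 + 37.737 = 119.54 °C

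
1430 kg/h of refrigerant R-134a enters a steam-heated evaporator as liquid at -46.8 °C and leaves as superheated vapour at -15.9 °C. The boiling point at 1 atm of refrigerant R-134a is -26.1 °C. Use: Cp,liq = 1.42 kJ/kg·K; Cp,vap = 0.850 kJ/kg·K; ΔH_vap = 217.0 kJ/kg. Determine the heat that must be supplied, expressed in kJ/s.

liquid -46.8→-26.1 °C: 29.394 kJ/kg
vaporisation at -26.1 °C: 217 kJ/kg
vapour -26.1→-15.9 °C: 8.67 kJ/kg
Δh = 29.394 + 217 + 8.67 = 255.06 kJ/kg
Q = ṁ·Δh = 1430 kg/h × 255.06 kJ/kg = 364740 kJ/h
|Q| = 101.32 kW

Q = 101 kJ/s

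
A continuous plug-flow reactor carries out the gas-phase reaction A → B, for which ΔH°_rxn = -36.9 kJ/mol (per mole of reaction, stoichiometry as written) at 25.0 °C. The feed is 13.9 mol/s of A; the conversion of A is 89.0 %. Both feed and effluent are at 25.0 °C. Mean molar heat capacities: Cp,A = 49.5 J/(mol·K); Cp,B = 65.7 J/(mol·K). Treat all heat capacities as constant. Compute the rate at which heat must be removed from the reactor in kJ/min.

Extent of reaction ξ = 0.890 × 13.9 = 12.371 mol/s
Reaction term: ξ·ΔH°_rxn = 12.371 × -36.9 = -456.49 kJ/s
Q = ΔH = -456.49 kJ/s = -456.49 kW
Heat removed = 27389 kJ/min

Q_out = 27400 kJ/min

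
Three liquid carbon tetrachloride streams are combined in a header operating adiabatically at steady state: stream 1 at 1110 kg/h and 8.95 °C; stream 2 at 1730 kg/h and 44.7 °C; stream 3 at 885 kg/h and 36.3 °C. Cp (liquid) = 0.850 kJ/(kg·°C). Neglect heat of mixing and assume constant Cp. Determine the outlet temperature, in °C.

Adiabatic, steady state ⇒ Σ ṁᵢCp,ᵢ(T_out − Tᵢ) = 0
T_out = Σ ṁᵢCp,ᵢTᵢ / Σ ṁᵢCp,ᵢ
      = 101480 / 3166.2 = 32.051 °C

T_out = 32.1 °C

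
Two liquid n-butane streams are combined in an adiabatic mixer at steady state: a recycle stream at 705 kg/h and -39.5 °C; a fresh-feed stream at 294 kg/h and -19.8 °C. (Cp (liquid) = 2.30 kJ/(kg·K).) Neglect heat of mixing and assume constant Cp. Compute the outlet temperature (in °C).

T_out = -33.7 °C

No heat crosses the boundary, so H_out = H_in.
Σ ṁᵢCp,ᵢTᵢ = 705×2.30×-39.5 + 294×2.30×-19.8 = -77438
Σ ṁᵢCp,ᵢ = 705×2.30 + 294×2.30 = 2297.7
T_out = -77438 / 2297.7 = -33.702 °C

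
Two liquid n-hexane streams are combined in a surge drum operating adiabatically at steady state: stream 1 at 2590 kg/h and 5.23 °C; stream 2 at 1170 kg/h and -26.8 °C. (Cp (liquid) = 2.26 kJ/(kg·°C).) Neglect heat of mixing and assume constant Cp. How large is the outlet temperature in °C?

Energy balance with Q = 0: Σ ṁᵢCp,ᵢ(T_out − Tᵢ) = 0
Σ ṁᵢCp,ᵢTᵢ = 2590×2.26×5.23 + 1170×2.26×-26.8 = -40251
Σ ṁᵢCp,ᵢ = 2590×2.26 + 1170×2.26 = 8497.6
T_out = -40251 / 8497.6 = -4.7368 °C

T_out = -4.74 °C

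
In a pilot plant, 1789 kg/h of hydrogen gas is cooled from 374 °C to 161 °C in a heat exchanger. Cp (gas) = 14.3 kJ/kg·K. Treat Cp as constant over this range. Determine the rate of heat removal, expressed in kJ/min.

Q = ṁ·Cp·ΔT = 1789 × 14.3 × (161 − 374) = -5.4491e+06 kJ/h
Converting: 5.4491e+06 / 3600 s = 1513.6 kW
Cooling duty = 90819 kJ/min

Q_c = 90800 kJ/min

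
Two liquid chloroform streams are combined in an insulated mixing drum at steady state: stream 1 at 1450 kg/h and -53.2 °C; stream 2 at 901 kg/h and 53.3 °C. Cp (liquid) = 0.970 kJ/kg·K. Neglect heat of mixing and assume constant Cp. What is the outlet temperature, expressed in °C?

T_out = -12.4 °C

Adiabatic, steady state ⇒ Σ ṁᵢCp,ᵢ(T_out − Tᵢ) = 0
Σ ṁᵢCp,ᵢTᵢ = 1450×0.970×-53.2 + 901×0.970×53.3 = -28243
Σ ṁᵢCp,ᵢ = 1450×0.970 + 901×0.970 = 2280.5
T_out = -28243 / 2280.5 = -12.385 °C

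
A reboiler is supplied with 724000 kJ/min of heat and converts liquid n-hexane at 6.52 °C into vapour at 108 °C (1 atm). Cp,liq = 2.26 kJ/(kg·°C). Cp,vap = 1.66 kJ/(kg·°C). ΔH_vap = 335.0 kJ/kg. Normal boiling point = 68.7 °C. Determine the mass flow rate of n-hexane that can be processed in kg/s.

ṁ = 22.3 kg/s

Δh = 2.26×(68.7−6.52) + 335.0 + 1.66×(108−68.7) = 540.76 kJ/kg
Q = 724000 kJ/min = 12067 kJ/s = 12067 kJ/s
ṁ = Q/Δh = 12067 / 540.76 = 22.314 kg/s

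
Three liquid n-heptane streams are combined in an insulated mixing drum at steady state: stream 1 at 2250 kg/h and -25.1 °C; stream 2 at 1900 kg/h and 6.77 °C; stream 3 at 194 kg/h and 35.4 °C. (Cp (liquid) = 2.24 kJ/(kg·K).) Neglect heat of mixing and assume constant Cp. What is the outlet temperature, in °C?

Adiabatic, steady state ⇒ Σ ṁᵢCp,ᵢ(T_out − Tᵢ) = 0
T_out = Σ ṁᵢCp,ᵢTᵢ / Σ ṁᵢCp,ᵢ
      = -82307 / 9730.6 = -8.4587 °C

T_out = -8.46 °C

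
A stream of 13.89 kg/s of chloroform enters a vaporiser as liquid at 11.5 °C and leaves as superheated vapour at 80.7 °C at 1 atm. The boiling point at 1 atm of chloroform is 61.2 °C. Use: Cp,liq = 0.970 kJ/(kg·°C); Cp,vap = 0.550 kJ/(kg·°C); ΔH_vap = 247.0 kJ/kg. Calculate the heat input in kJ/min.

liquid 11.5→61.2 °C: 48.209 kJ/kg
vaporisation at 61.2 °C: 247 kJ/kg
vapour 61.2→80.7 °C: 10.725 kJ/kg
Δh = 48.209 + 247 + 10.725 = 305.93 kJ/kg
Q = ṁ·Δh = 13.89 kg/s × 305.93 kJ/kg = 4249.4 kJ/s
|Q| = 4249.4 kW = 254970 kJ/min

Q = 255000 kJ/min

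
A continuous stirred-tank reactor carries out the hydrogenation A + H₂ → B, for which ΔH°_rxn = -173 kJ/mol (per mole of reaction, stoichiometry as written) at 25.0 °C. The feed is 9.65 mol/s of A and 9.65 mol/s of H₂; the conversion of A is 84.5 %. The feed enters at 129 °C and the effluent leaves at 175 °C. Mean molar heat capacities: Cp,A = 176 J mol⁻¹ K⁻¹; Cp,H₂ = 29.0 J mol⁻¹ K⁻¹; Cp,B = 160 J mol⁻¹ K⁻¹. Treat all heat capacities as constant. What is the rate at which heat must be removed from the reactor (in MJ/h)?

Extent of reaction ξ = 0.845 × 9.65 = 8.1542 mol/s
Reaction term: ξ·ΔH°_rxn = 8.1542 × -173 = -1410.7 kJ/s
Sensible, feed 129→25 °C: -205.74 kJ/s
Outlet flows (mol/s): A 1.4958, H₂ 1.4958, B 8.1542
Sensible, products 25→175 °C: 241.7 kJ/s
Q = ΔH = -1374.7 kJ/s = -1374.7 kW
Heat removed = 4949 MJ/h

Q_out = 4950 MJ/h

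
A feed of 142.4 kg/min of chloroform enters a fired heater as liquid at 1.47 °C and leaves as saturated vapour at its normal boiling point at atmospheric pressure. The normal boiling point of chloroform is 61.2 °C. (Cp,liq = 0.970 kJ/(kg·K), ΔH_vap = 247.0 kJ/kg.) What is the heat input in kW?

Q = 724 kW

liquid 1.47→61.2 °C: 57.938 kJ/kg
vaporisation at 61.2 °C: 247 kJ/kg
Δh = 57.938 + 247 = 304.94 kJ/kg
Q = ṁ·Δh = 142.4 kg/min × 304.94 kJ/kg = 43423 kJ/min
|Q| = 723.72 kW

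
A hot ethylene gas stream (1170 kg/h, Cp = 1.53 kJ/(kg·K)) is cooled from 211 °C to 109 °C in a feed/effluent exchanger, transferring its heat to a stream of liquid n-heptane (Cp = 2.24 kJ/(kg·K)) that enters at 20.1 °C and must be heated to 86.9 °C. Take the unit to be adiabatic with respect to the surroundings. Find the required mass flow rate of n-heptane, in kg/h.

ṁ_c = 1220 kg/h

Heat released by hot stream: Q = 1170 × 1.53 × (211 − 109) = 182590 kJ/h
Energy balance on cold side (adiabatic exchanger): Q = ṁ_c·Cp_c·(T_c,out − T_c,in)
ṁ_c = 182590 / [2.24 × (86.9 − 20.1)] = 1220.3 kg/h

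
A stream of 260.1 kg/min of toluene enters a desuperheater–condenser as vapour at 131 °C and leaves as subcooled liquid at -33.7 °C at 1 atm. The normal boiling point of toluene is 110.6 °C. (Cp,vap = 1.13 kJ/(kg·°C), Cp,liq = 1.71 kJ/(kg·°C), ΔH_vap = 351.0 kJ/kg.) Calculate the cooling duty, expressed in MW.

vapour 131→110.6 °C: -23.052 kJ/kg
condensation at 110.6 °C: -351 kJ/kg
liquid 110.6→-33.7 °C: -246.75 kJ/kg
Δh = -23.052 + -351 + -246.75 = -620.81 kJ/kg
Q = ṁ·Δh = 260.1 kg/min × -620.81 kJ/kg = -161470 kJ/min
|Q| = 2691.2 kW = 2.6912 MW

Q_c = 2.69 MW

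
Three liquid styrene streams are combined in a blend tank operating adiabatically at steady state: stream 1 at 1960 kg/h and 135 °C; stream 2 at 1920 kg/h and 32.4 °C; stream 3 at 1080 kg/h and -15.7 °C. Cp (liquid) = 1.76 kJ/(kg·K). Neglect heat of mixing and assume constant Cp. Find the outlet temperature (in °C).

T_out = 62.5 °C

No heat crosses the boundary, so H_out = H_in.
Σ ṁᵢCp,ᵢTᵢ = 1960×1.76×135 + 1920×1.76×32.4 + 1080×1.76×-15.7 = 545340
Σ ṁᵢCp,ᵢ = 1960×1.76 + 1920×1.76 + 1080×1.76 = 8729.6
T_out = 545340 / 8729.6 = 62.47 °C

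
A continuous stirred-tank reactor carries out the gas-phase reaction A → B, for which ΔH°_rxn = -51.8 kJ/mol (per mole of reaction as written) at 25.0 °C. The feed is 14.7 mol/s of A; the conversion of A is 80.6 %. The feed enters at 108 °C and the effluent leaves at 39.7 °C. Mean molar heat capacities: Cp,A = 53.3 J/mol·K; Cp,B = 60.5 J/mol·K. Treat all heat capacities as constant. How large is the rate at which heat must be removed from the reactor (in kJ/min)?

Q_out = 40000 kJ/min

Extent of reaction ξ = 0.806 × 14.7 = 11.848 mol/s
Reaction term: ξ·ΔH°_rxn = 11.848 × -51.8 = -613.74 kJ/s
Sensible, feed 108→25 °C: -65.031 kJ/s
Outlet flows (mol/s): A 2.8518, B 11.848
Sensible, products 25→39.7 °C: 12.772 kJ/s
Q = ΔH = -666 kJ/s = -666 kW
Heat removed = 39960 kJ/min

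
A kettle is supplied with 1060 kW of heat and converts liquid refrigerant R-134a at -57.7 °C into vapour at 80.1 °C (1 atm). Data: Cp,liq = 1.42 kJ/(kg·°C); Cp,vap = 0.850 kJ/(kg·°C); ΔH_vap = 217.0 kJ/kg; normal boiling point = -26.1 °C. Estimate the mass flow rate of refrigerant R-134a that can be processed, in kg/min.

ṁ = 181 kg/min

Δh = 1.42×(-26.1−-57.7) + 217.0 + 0.850×(80.1−-26.1) = 352.14 kJ/kg
Q = 1060 kW = 1060 kJ/s = 63600 kJ/min
ṁ = Q/Δh = 63600 / 352.14 = 180.61 kg/min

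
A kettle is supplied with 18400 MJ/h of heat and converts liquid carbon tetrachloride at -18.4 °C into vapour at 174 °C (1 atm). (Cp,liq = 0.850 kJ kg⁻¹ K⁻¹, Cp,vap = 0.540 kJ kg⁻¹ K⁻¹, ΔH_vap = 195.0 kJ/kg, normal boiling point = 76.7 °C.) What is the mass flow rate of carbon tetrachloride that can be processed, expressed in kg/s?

Δh = 0.850×(76.7−-18.4) + 195.0 + 0.540×(174−76.7) = 328.38 kJ/kg
Q = 18400 MJ/h = 5111.1 kJ/s = 5111.1 kJ/s
ṁ = Q/Δh = 5111.1 / 328.38 = 15.565 kg/s

ṁ = 15.6 kg/s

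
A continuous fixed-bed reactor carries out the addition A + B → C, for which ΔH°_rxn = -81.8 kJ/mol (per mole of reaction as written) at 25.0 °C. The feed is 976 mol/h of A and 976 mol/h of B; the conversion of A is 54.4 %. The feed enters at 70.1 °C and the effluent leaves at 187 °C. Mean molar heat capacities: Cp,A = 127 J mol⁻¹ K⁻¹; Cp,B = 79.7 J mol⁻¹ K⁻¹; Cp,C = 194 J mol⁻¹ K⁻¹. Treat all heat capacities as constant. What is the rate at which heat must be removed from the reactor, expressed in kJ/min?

Extent of reaction ξ = 0.544 × 976 = 530.94 mol/h
Reaction term: ξ·ΔH°_rxn = 530.94 × -81.8 = -43431 kJ/h
Sensible, feed 70.1→25 °C: -9098.4 kJ/h
Outlet flows (mol/h): A 445.06, B 445.06, C 530.94
Sensible, products 25→187 °C: 31589 kJ/h
Q = ΔH = -20940 kJ/h = -5.8167 kW
Heat removed = 349 kJ/min

Q_out = 349 kJ/min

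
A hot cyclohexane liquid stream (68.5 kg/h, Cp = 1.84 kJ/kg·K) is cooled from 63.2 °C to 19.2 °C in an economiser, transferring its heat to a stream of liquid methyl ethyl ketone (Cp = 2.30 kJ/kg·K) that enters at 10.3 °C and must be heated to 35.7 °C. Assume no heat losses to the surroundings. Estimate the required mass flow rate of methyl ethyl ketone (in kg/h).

Heat released by hot stream: Q = 68.5 × 1.84 × (63.2 − 19.2) = 5545.8 kJ/h
Energy balance on cold side (adiabatic exchanger): Q = ṁ_c·Cp_c·(T_c,out − T_c,in)
ṁ_c = 5545.8 / [2.30 × (35.7 − 10.3)] = 94.929 kg/h

ṁ_c = 94.9 kg/h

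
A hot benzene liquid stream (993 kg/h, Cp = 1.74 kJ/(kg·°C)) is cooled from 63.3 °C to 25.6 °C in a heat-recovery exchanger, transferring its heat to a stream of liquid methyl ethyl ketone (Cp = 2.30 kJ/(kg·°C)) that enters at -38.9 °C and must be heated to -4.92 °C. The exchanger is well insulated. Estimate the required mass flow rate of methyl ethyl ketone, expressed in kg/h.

Heat released by hot stream: Q = 993 × 1.74 × (63.3 − 25.6) = 65139 kJ/h
Energy balance on cold side (adiabatic exchanger): Q = ṁ_c·Cp_c·(T_c,out − T_c,in)
ṁ_c = 65139 / [2.30 × (-4.92 − -38.9)] = 833.47 kg/h

ṁ_c = 833 kg/h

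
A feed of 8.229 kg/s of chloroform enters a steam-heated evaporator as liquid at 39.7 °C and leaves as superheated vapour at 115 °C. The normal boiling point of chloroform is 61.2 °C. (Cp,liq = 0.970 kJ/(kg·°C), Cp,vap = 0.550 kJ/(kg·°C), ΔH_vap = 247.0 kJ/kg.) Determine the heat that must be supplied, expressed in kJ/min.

liquid 39.7→61.2 °C: 20.855 kJ/kg
vaporisation at 61.2 °C: 247 kJ/kg
vapour 61.2→115 °C: 29.59 kJ/kg
Δh = 20.855 + 247 + 29.59 = 297.44 kJ/kg
Q = ṁ·Δh = 8.229 kg/s × 297.44 kJ/kg = 2447.7 kJ/s
|Q| = 2447.7 kW = 146860 kJ/min

Q = 147000 kJ/min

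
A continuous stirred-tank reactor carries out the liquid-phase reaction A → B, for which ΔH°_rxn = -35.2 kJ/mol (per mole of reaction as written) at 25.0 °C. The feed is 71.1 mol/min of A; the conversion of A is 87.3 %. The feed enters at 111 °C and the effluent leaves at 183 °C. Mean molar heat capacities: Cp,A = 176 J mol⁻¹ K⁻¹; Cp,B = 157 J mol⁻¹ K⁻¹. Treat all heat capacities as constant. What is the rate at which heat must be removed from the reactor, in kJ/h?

Q_out = 88200 kJ/h

Extent of reaction ξ = 0.873 × 71.1 = 62.07 mol/min
Reaction term: ξ·ΔH°_rxn = 62.07 × -35.2 = -2184.9 kJ/min
Sensible, feed 111→25 °C: -1076.2 kJ/min
Outlet flows (mol/min): A 9.0297, B 62.07
Sensible, products 25→183 °C: 1790.8 kJ/min
Q = ΔH = -1470.2 kJ/min = -24.504 kW
Heat removed = 88214 kJ/h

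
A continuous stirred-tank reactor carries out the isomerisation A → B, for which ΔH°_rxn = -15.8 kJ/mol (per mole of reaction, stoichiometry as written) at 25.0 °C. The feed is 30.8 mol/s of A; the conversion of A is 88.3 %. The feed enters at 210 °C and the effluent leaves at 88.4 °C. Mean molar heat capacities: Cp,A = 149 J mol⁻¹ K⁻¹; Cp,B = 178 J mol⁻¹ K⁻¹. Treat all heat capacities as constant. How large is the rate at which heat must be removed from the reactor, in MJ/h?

Extent of reaction ξ = 0.883 × 30.8 = 27.196 mol/s
Reaction term: ξ·ΔH°_rxn = 27.196 × -15.8 = -429.7 kJ/s
Sensible, feed 210→25 °C: -849 kJ/s
Outlet flows (mol/s): A 3.6036, B 27.196
Sensible, products 25→88.4 °C: 340.96 kJ/s
Q = ΔH = -937.75 kJ/s = -937.75 kW
Heat removed = 3375.9 MJ/h

Q_out = 3380 MJ/h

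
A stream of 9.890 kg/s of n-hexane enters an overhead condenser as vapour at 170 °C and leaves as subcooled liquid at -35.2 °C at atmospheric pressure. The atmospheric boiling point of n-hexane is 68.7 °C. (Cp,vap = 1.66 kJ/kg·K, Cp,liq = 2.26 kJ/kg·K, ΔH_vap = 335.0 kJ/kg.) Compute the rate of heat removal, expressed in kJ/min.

vapour 170→68.7 °C: -168.16 kJ/kg
condensation at 68.7 °C: -335 kJ/kg
liquid 68.7→-35.2 °C: -234.81 kJ/kg
Δh = -168.16 + -335 + -234.81 = -737.97 kJ/kg
Q = ṁ·Δh = 9.890 kg/s × -737.97 kJ/kg = -7298.5 kJ/s
|Q| = 7298.5 kW = 437910 kJ/min

Q_c = 438000 kJ/min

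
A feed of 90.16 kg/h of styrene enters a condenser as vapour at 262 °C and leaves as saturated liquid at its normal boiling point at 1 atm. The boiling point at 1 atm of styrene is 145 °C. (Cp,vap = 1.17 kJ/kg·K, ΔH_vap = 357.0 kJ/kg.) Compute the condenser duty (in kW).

Q_c = 12.4 kW

vapour 262→145 °C: -136.89 kJ/kg
condensation at 145 °C: -357 kJ/kg
Δh = -136.89 + -357 = -493.89 kJ/kg
Q = ṁ·Δh = 90.16 kg/h × -493.89 kJ/kg = -44529 kJ/h
|Q| = 12.369 kW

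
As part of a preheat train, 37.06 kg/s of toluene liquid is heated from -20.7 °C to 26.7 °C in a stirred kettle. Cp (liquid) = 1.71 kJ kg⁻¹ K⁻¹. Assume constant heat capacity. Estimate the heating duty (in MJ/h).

Q = ṁ·Cp·ΔT = 37.06 × 1.71 × (26.7 − -20.7) = 3003.9 kJ/s
Heating duty = 10814 MJ/h

Q = 10800 MJ/h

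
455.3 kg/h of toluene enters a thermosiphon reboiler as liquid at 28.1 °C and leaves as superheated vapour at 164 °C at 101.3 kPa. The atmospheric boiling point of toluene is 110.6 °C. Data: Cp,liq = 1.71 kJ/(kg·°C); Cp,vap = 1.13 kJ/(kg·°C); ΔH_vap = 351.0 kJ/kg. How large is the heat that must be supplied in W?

liquid 28.1→110.6 °C: 141.07 kJ/kg
vaporisation at 110.6 °C: 351 kJ/kg
vapour 110.6→164 °C: 60.342 kJ/kg
Δh = 141.07 + 351 + 60.342 = 552.42 kJ/kg
Q = ṁ·Δh = 455.3 kg/h × 552.42 kJ/kg = 251520 kJ/h
|Q| = 69.865 kW = 69865 W

Q = 69900 W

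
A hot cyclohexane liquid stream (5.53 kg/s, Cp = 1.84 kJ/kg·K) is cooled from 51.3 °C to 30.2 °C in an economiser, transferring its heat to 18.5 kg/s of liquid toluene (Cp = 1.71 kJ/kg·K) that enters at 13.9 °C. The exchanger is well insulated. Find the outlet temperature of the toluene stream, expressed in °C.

Heat released by hot stream: Q = 5.53 × 1.84 × (51.3 − 30.2) = 214.7 kJ/s
Energy balance on cold side (adiabatic exchanger): Q = ṁ_c·Cp_c·(T_c,out − T_c,in)
T_c,out = 13.9 + 214.7/(18.5 × 1.71) = 20.687 °C

T_c,out = 20.7 °C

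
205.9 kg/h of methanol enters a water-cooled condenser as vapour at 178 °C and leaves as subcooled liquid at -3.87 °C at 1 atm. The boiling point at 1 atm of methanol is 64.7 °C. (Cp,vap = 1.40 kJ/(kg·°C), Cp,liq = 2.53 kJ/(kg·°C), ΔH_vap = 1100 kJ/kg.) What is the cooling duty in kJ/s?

vapour 178→64.7 °C: -158.62 kJ/kg
condensation at 64.7 °C: -1100 kJ/kg
liquid 64.7→-3.87 °C: -173.48 kJ/kg
Δh = -158.62 + -1100 + -173.48 = -1432.1 kJ/kg
Q = ṁ·Δh = 205.9 kg/h × -1432.1 kJ/kg = -294870 kJ/h
|Q| = 81.908 kW

Q_c = 81.9 kJ/s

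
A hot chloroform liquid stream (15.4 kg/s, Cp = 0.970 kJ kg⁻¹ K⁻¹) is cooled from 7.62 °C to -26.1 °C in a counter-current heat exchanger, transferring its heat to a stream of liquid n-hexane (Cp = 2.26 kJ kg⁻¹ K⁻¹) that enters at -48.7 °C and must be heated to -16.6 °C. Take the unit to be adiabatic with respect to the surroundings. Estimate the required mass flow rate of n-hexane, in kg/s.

ṁ_c = 6.94 kg/s

Heat released by hot stream: Q = 15.4 × 0.970 × (7.62 − -26.1) = 503.71 kJ/s
Energy balance on cold side (adiabatic exchanger): Q = ṁ_c·Cp_c·(T_c,out − T_c,in)
ṁ_c = 503.71 / [2.26 × (-16.6 − -48.7)] = 6.9433 kg/s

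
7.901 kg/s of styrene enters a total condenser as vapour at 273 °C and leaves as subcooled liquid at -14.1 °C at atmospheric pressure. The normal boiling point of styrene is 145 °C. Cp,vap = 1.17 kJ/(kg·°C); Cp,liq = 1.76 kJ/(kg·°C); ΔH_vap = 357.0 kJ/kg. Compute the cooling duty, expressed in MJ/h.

Q_c = 22400 MJ/h

vapour 273→145 °C: -149.76 kJ/kg
condensation at 145 °C: -357 kJ/kg
liquid 145→-14.1 °C: -280.02 kJ/kg
Δh = -149.76 + -357 + -280.02 = -786.78 kJ/kg
Q = ṁ·Δh = 7.901 kg/s × -786.78 kJ/kg = -6216.3 kJ/s
|Q| = 6216.3 kW = 22379 MJ/h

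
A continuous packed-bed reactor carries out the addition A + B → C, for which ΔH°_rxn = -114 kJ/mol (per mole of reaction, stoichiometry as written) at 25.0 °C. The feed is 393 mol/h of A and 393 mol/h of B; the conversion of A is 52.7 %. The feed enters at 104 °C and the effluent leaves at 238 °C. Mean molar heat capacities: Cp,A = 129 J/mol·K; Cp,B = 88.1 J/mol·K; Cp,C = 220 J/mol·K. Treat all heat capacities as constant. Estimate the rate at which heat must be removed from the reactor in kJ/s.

Q_out = 3.35 kJ/s

Extent of reaction ξ = 0.527 × 393 = 207.11 mol/h
Reaction term: ξ·ΔH°_rxn = 207.11 × -114 = -23611 kJ/h
Sensible, feed 104→25 °C: -6740.3 kJ/h
Outlet flows (mol/h): A 185.89, B 185.89, C 207.11
Sensible, products 25→238 °C: 18301 kJ/h
Q = ΔH = -12050 kJ/h = -3.3472 kW
Heat removed = 3.3472 kJ/s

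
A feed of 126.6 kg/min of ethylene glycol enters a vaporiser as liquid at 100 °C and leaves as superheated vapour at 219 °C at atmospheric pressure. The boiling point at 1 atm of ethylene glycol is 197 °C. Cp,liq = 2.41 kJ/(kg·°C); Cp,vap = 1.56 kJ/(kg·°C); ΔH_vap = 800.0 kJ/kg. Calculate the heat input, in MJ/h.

Q = 8110 MJ/h

liquid 100→197 °C: 233.77 kJ/kg
vaporisation at 197 °C: 800 kJ/kg
vapour 197→219 °C: 34.32 kJ/kg
Δh = 233.77 + 800 + 34.32 = 1068.1 kJ/kg
Q = ṁ·Δh = 126.6 kg/min × 1068.1 kJ/kg = 135220 kJ/min
|Q| = 2253.7 kW = 8113.2 MJ/h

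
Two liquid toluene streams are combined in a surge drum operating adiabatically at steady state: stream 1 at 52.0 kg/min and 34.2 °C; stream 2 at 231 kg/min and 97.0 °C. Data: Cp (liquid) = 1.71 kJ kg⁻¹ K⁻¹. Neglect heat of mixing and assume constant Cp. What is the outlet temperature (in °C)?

T_out = 85.5 °C

No heat crosses the boundary, so H_out = H_in.
T_out = Σ ṁᵢCp,ᵢTᵢ / Σ ṁᵢCp,ᵢ
      = 41357 / 483.93 = 85.461 °C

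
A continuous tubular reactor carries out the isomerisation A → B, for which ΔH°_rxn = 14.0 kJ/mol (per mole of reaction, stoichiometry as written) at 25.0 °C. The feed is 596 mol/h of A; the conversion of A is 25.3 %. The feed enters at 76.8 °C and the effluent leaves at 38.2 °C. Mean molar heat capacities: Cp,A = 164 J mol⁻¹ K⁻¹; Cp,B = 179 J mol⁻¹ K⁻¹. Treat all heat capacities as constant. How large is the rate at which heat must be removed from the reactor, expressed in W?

Q_out = 453 W

Extent of reaction ξ = 0.253 × 596 = 150.79 mol/h
Reaction term: ξ·ΔH°_rxn = 150.79 × 14.0 = 2111 kJ/h
Sensible, feed 76.8→25 °C: -5063.1 kJ/h
Outlet flows (mol/h): A 445.21, B 150.79
Sensible, products 25→38.2 °C: 1320.1 kJ/h
Q = ΔH = -1632 kJ/h = -0.45334 kW
Heat removed = 453.34 W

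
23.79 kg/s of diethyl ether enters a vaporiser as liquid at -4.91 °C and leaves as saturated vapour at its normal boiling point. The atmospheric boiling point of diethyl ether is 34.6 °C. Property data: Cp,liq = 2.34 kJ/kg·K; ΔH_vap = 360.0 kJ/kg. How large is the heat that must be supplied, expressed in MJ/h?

Q = 38700 MJ/h

liquid -4.91→34.6 °C: 92.453 kJ/kg
vaporisation at 34.6 °C: 360 kJ/kg
Δh = 92.453 + 360 = 452.45 kJ/kg
Q = ṁ·Δh = 23.79 kg/s × 452.45 kJ/kg = 10764 kJ/s
|Q| = 10764 kW = 38750 MJ/h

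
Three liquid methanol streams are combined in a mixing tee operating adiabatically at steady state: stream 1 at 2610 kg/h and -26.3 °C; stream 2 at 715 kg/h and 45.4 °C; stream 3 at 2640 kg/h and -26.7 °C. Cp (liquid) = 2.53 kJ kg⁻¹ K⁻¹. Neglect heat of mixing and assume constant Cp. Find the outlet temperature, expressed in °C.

Energy balance with Q = 0: Σ ṁᵢCp,ᵢ(T_out − Tᵢ) = 0
T_out = Σ ṁᵢCp,ᵢTᵢ / Σ ṁᵢCp,ᵢ
      = -269880 / 15091 = -17.883 °C

T_out = -17.9 °C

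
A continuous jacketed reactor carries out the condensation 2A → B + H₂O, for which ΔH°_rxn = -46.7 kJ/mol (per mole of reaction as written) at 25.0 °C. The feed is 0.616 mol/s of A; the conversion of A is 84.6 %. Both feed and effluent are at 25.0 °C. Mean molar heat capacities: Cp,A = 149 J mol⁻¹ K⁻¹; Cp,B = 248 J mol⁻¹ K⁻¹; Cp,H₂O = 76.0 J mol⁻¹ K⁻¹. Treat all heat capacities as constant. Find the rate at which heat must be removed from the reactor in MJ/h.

Q_out = 43.8 MJ/h

Extent of reaction ξ = 0.846 × 0.616 / 2 = 0.26057 mol/s
Reaction term: ξ·ΔH°_rxn = 0.26057 × -46.7 = -12.169 kJ/s
Q = ΔH = -12.169 kJ/s = -12.169 kW
Heat removed = 43.807 MJ/h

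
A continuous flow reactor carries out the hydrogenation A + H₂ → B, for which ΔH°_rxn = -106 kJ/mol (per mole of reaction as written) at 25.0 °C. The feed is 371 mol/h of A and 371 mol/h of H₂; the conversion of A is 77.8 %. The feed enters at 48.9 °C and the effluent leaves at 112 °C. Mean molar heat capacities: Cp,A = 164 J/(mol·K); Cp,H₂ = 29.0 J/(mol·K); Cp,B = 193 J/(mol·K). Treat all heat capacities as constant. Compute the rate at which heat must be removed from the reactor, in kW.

Q_out = 7.24 kW

Extent of reaction ξ = 0.778 × 371 = 288.64 mol/h
Reaction term: ξ·ΔH°_rxn = 288.64 × -106 = -30596 kJ/h
Sensible, feed 48.9→25 °C: -1711.3 kJ/h
Outlet flows (mol/h): A 82.362, H₂ 82.362, B 288.64
Sensible, products 25→112 °C: 6229.5 kJ/h
Q = ΔH = -26077 kJ/h = -7.2437 kW
Heat removed = 7.2437 kW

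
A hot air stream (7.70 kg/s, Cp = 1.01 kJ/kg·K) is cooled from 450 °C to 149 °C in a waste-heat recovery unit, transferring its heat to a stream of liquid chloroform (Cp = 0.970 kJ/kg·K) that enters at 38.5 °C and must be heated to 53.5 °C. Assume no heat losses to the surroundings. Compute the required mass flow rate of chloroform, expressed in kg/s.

Heat released by hot stream: Q = 7.70 × 1.01 × (450 − 149) = 2340.9 kJ/s
Energy balance on cold side (adiabatic exchanger): Q = ṁ_c·Cp_c·(T_c,out − T_c,in)
ṁ_c = 2340.9 / [0.970 × (53.5 − 38.5)] = 160.89 kg/s

ṁ_c = 161 kg/s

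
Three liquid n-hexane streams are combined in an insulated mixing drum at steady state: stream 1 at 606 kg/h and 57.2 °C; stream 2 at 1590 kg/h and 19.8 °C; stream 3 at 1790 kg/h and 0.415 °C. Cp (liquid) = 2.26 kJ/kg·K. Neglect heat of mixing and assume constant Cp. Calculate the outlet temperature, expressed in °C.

T_out = 16.8 °C

No heat crosses the boundary, so H_out = H_in.
T_out = Σ ṁᵢCp,ᵢTᵢ / Σ ṁᵢCp,ᵢ
      = 151170 / 9008.4 = 16.781 °C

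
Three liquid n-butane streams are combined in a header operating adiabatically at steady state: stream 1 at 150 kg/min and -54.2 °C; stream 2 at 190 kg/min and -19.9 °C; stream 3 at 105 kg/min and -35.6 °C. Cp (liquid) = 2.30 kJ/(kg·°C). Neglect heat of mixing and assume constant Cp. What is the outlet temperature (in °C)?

Energy balance with Q = 0: Σ ṁᵢCp,ᵢ(T_out − Tᵢ) = 0
T_out = Σ ṁᵢCp,ᵢTᵢ / Σ ṁᵢCp,ᵢ
      = -35993 / 1023.5 = -35.166 °C

T_out = -35.2 °C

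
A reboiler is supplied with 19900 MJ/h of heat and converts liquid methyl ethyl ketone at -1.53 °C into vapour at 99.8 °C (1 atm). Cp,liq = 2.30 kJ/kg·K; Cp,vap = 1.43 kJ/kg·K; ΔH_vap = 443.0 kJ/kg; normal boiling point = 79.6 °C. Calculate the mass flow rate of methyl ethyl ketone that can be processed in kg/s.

Δh = 2.30×(79.6−-1.53) + 443.0 + 1.43×(99.8−79.6) = 658.48 kJ/kg
Q = 19900 MJ/h = 5527.8 kJ/s = 5527.8 kJ/s
ṁ = Q/Δh = 5527.8 / 658.48 = 8.3947 kg/s

ṁ = 8.39 kg/s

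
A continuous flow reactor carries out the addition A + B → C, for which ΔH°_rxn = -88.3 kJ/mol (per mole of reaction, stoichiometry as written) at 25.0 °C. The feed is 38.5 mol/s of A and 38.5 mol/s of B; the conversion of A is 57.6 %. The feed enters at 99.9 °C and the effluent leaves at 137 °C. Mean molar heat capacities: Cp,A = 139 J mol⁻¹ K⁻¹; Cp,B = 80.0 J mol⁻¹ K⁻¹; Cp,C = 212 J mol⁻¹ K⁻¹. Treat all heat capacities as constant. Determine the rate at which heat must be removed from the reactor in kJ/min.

Extent of reaction ξ = 0.576 × 38.5 = 22.176 mol/s
Reaction term: ξ·ΔH°_rxn = 22.176 × -88.3 = -1958.1 kJ/s
Sensible, feed 99.9→25 °C: -631.52 kJ/s
Outlet flows (mol/s): A 16.324, B 16.324, C 22.176
Sensible, products 25→137 °C: 926.94 kJ/s
Q = ΔH = -1662.7 kJ/s = -1662.7 kW
Heat removed = 99763 kJ/min

Q_out = 99800 kJ/min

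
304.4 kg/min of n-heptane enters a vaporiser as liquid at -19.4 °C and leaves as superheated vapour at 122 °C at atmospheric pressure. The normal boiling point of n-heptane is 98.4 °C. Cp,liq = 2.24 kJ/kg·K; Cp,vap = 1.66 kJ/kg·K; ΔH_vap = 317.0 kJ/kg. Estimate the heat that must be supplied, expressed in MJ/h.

liquid -19.4→98.4 °C: 263.87 kJ/kg
vaporisation at 98.4 °C: 317 kJ/kg
vapour 98.4→122 °C: 39.176 kJ/kg
Δh = 263.87 + 317 + 39.176 = 620.05 kJ/kg
Q = ṁ·Δh = 304.4 kg/min × 620.05 kJ/kg = 188740 kJ/min
|Q| = 3145.7 kW = 11325 MJ/h

Q = 11300 MJ/h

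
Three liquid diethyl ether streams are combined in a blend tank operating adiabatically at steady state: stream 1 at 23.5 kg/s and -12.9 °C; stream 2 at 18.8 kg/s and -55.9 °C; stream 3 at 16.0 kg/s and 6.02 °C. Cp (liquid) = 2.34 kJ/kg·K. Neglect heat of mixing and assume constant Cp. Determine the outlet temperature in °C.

Energy balance with Q = 0: Σ ṁᵢCp,ᵢ(T_out − Tᵢ) = 0
T_out = Σ ṁᵢCp,ᵢTᵢ / Σ ṁᵢCp,ᵢ
      = -2943.1 / 136.42 = -21.574 °C

T_out = -21.6 °C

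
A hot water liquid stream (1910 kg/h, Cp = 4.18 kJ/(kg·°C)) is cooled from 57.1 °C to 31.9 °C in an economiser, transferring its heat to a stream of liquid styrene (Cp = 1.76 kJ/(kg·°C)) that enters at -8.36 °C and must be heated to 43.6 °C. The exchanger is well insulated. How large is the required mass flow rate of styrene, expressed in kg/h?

Heat released by hot stream: Q = 1910 × 4.18 × (57.1 − 31.9) = 201190 kJ/h
Energy balance on cold side (adiabatic exchanger): Q = ṁ_c·Cp_c·(T_c,out − T_c,in)
ṁ_c = 201190 / [1.76 × (43.6 − -8.36)] = 2200 kg/h

ṁ_c = 2200 kg/h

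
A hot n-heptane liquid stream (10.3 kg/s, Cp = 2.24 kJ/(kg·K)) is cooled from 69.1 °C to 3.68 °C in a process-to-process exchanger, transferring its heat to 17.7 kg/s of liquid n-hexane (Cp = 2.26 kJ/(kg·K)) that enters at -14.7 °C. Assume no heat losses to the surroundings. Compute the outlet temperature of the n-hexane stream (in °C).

T_c,out = 23.0 °C

Heat released by hot stream: Q = 10.3 × 2.24 × (69.1 − 3.68) = 1509.4 kJ/s
Energy balance on cold side (adiabatic exchanger): Q = ṁ_c·Cp_c·(T_c,out − T_c,in)
T_c,out = -14.7 + 1509.4/(17.7 × 2.26) = 23.032 °C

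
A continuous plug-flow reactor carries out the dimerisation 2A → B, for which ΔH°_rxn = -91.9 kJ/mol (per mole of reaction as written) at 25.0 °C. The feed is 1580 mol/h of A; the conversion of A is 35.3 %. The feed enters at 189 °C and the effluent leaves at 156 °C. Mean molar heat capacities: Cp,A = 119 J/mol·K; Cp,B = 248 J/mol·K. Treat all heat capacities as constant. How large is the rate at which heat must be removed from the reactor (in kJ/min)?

Extent of reaction ξ = 0.353 × 1580 / 2 = 278.87 mol/h
Reaction term: ξ·ΔH°_rxn = 278.87 × -91.9 = -25628 kJ/h
Sensible, feed 189→25 °C: -30835 kJ/h
Outlet flows (mol/h): A 1022.3, B 278.87
Sensible, products 25→156 °C: 24996 kJ/h
Q = ΔH = -31467 kJ/h = -8.741 kW
Heat removed = 524.46 kJ/min

Q_out = 524 kJ/min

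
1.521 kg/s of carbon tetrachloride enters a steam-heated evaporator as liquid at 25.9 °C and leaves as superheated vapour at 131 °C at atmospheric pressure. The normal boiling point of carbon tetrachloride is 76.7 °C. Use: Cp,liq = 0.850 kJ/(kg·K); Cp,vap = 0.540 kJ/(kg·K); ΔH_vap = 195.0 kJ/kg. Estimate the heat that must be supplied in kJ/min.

Q = 24400 kJ/min

liquid 25.9→76.7 °C: 43.18 kJ/kg
vaporisation at 76.7 °C: 195 kJ/kg
vapour 76.7→131 °C: 29.322 kJ/kg
Δh = 43.18 + 195 + 29.322 = 267.5 kJ/kg
Q = ṁ·Δh = 1.521 kg/s × 267.5 kJ/kg = 406.87 kJ/s
|Q| = 406.87 kW = 24412 kJ/min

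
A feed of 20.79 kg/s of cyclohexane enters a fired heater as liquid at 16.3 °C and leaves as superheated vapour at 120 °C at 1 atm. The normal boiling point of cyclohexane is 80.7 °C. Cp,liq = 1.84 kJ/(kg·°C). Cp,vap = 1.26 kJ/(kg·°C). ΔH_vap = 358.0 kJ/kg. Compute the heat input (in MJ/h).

liquid 16.3→80.7 °C: 118.5 kJ/kg
vaporisation at 80.7 °C: 358 kJ/kg
vapour 80.7→120 °C: 49.518 kJ/kg
Δh = 118.5 + 358 + 49.518 = 526.01 kJ/kg
Q = ṁ·Δh = 20.79 kg/s × 526.01 kJ/kg = 10936 kJ/s
|Q| = 10936 kW = 39369 MJ/h

Q = 39400 MJ/h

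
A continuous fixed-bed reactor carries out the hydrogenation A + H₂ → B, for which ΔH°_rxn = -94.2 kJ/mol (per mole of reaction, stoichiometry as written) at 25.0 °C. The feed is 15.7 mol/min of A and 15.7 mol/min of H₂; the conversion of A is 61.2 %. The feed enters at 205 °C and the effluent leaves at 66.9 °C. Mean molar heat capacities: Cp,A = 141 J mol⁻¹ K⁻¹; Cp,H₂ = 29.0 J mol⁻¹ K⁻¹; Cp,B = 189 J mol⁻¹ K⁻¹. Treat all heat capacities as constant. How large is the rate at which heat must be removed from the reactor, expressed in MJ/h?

Extent of reaction ξ = 0.612 × 15.7 = 9.6084 mol/min
Reaction term: ξ·ΔH°_rxn = 9.6084 × -94.2 = -905.11 kJ/min
Sensible, feed 205→25 °C: -480.42 kJ/min
Outlet flows (mol/min): A 6.0916, H₂ 6.0916, B 9.6084
Sensible, products 25→66.9 °C: 119.48 kJ/min
Q = ΔH = -1266.1 kJ/min = -21.101 kW
Heat removed = 75.963 MJ/h

Q_out = 76.0 MJ/h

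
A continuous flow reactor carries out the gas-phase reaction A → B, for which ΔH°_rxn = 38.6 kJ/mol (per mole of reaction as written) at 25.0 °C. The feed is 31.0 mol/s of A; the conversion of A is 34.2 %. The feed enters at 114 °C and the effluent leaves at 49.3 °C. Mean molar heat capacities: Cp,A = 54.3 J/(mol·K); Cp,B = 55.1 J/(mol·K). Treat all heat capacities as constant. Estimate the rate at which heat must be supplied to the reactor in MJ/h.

Extent of reaction ξ = 0.342 × 31.0 = 10.602 mol/s
Reaction term: ξ·ΔH°_rxn = 10.602 × 38.6 = 409.24 kJ/s
Sensible, feed 114→25 °C: -149.81 kJ/s
Outlet flows (mol/s): A 20.398, B 10.602
Sensible, products 25→49.3 °C: 41.11 kJ/s
Q = ΔH = 300.53 kJ/s = 300.53 kW
Heat supplied = 1081.9 MJ/h

Q_in = 1080 MJ/h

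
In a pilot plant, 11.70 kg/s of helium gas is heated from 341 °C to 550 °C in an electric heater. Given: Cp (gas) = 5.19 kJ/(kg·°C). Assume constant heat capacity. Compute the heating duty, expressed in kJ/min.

Q = 761000 kJ/min

Q = ṁ·Cp·ΔT = 11.70 × 5.19 × (550 − 341) = 12691 kJ/s
Heating duty = 761470 kJ/min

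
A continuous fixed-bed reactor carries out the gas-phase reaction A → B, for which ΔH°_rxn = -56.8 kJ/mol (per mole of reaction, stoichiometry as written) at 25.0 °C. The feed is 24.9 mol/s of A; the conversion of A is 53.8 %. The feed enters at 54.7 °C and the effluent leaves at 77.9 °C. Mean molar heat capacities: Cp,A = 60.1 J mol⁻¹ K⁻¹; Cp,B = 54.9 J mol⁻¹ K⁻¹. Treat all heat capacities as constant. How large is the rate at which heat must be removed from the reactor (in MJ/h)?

Extent of reaction ξ = 0.538 × 24.9 = 13.396 mol/s
Reaction term: ξ·ΔH°_rxn = 13.396 × -56.8 = -760.9 kJ/s
Sensible, feed 54.7→25 °C: -44.446 kJ/s
Outlet flows (mol/s): A 11.504, B 13.396
Sensible, products 25→77.9 °C: 75.479 kJ/s
Q = ΔH = -729.87 kJ/s = -729.87 kW
Heat removed = 2627.5 MJ/h

Q_out = 2630 MJ/h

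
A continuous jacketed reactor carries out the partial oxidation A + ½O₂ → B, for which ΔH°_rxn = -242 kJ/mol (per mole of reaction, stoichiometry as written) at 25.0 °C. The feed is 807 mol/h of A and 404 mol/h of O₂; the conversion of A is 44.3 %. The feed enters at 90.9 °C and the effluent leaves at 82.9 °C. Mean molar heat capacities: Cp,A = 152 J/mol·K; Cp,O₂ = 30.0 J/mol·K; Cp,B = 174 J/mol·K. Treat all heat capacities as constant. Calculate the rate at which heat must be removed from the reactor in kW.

Extent of reaction ξ = 0.443 × 807 = 357.5 mol/h
Reaction term: ξ·ΔH°_rxn = 357.5 × -242 = -86515 kJ/h
Sensible, feed 90.9→25 °C: -8882.3 kJ/h
Outlet flows (mol/h): A 449.5, O₂ 225.25, B 357.5
Sensible, products 25→82.9 °C: 7948.9 kJ/h
Q = ΔH = -87449 kJ/h = -24.291 kW
Heat removed = 24.291 kW

Q_out = 24.3 kW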